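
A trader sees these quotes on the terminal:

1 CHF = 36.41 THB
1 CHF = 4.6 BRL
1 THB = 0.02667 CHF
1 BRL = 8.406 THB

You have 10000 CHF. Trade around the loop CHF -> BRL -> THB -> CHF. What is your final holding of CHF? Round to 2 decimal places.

10000 CHF × 4.6 = 46000 BRL
46000 BRL × 8.406 = 386676 THB
386676 THB × 0.02667 = 10312.64892 CHF

10312.65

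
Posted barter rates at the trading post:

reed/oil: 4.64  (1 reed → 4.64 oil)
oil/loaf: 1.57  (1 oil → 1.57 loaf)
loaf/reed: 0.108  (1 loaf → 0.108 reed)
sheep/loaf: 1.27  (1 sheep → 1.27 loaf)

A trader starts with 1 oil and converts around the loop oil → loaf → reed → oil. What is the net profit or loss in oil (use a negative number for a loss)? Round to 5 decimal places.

-0.21324

1 oil × 1.57 = 1.57 loaf
1.57 loaf × 0.108 = 0.16956 reed
0.16956 reed × 4.64 = 0.7867584 oil
Net change: 0.7867584 − 1 = -0.2132416 oil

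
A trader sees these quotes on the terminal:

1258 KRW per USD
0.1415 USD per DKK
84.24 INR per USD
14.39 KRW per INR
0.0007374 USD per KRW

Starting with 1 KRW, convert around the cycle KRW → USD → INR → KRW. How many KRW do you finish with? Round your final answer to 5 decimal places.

0.89389

1 KRW × 0.0007374 = 0.0007374 USD
0.0007374 USD × 84.24 = 0.062118576 INR
0.062118576 INR × 14.39 = 0.89388630864 KRW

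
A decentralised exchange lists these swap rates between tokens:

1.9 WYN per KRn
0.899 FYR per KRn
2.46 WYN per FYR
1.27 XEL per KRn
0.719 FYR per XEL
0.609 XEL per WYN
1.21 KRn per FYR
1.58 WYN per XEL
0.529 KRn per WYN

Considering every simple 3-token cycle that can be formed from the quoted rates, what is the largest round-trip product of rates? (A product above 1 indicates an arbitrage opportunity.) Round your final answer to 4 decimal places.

KRn→FYR→WYN→KRn: 0.899 × 2.46 × 0.529 = 1.16990
KRn→XEL→FYR→KRn: 1.27 × 0.719 × 1.21 = 1.10489
FYR→WYN→XEL→FYR: 2.46 × 0.609 × 0.719 = 1.07716
KRn→XEL→WYN→KRn: 1.27 × 1.58 × 0.529 = 1.06149
Maximum is KRn→FYR→WYN→KRn at 1.1699; arbitrage exists.

1.1699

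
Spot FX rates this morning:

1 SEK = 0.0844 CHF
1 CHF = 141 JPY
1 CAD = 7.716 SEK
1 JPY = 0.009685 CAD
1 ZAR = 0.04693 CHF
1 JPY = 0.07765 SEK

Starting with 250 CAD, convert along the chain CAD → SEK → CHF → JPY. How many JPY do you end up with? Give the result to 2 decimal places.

22955.87

250 CAD × 7.716 = 1929 SEK
1929 SEK × 0.0844 = 162.8076 CHF
162.8076 CHF × 141 = 22955.8716 JPY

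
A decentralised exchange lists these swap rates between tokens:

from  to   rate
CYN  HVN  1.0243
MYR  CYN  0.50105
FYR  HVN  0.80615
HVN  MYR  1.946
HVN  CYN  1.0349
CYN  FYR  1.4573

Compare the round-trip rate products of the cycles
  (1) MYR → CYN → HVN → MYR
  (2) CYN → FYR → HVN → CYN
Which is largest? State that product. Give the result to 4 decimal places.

(1) 0.50105 × 1.0243 × 1.946 = 0.99874
(2) 1.4573 × 0.80615 × 1.0349 = 1.21580
Highest is cycle (2) at 1.2158 (>1, arbitrage).

1.2158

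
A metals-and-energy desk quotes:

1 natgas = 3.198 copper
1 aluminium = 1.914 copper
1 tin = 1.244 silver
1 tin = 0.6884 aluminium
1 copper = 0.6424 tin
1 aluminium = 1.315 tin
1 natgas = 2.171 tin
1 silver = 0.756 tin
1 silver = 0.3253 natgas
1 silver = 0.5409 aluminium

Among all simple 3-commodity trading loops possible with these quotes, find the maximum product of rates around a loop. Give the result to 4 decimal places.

0.8848

tin→silver→aluminium→tin: 1.244 × 0.5409 × 1.315 = 0.88484
tin→silver→natgas→tin: 1.244 × 0.3253 × 2.171 = 0.87855
tin→aluminium→copper→tin: 0.6884 × 1.914 × 0.6424 = 0.84642
Maximum is tin→silver→aluminium→tin at 0.8848; no arbitrage — every cycle loses value.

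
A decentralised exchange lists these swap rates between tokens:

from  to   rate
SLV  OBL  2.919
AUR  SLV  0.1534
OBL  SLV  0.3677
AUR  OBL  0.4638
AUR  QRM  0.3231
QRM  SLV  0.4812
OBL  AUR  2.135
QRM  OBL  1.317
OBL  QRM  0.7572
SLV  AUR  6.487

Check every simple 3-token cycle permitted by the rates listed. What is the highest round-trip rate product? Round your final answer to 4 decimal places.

1.1063

AUR→OBL→SLV→AUR: 0.4638 × 0.3677 × 6.487 = 1.10629
SLV→OBL→QRM→SLV: 2.919 × 0.7572 × 0.4812 = 1.06358
AUR→QRM→SLV→AUR: 0.3231 × 0.4812 × 6.487 = 1.00857
AUR→SLV→OBL→AUR: 0.1534 × 2.919 × 2.135 = 0.95600
AUR→QRM→OBL→AUR: 0.3231 × 1.317 × 2.135 = 0.90849
Maximum is AUR→OBL→SLV→AUR at 1.1063; arbitrage exists.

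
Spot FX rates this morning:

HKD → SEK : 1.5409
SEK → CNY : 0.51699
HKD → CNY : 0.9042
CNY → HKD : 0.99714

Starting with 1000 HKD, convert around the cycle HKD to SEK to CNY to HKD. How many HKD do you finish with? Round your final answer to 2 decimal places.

794.35

1000 HKD × 1.5409 = 1540.9 SEK
1540.9 SEK × 0.51699 = 796.629891 CNY
796.629891 CNY × 0.99714 = 794.35152951174 HKD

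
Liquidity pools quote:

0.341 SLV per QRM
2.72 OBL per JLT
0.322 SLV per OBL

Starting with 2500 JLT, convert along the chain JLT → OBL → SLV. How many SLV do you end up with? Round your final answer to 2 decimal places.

2189.60

2500 JLT × 2.72 = 6800 OBL
6800 OBL × 0.322 = 2189.6 SLV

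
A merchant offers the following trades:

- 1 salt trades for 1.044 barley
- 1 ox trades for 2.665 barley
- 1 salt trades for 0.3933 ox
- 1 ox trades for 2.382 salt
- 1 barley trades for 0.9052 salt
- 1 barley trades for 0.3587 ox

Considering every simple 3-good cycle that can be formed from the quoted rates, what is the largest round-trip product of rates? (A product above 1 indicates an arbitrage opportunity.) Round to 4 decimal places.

barley→salt→ox→barley: 0.9052 × 0.3933 × 2.665 = 0.94878
barley→ox→salt→barley: 0.3587 × 2.382 × 1.044 = 0.89202
Maximum is barley→salt→ox→barley at 0.9488; no arbitrage — every cycle loses value.

0.9488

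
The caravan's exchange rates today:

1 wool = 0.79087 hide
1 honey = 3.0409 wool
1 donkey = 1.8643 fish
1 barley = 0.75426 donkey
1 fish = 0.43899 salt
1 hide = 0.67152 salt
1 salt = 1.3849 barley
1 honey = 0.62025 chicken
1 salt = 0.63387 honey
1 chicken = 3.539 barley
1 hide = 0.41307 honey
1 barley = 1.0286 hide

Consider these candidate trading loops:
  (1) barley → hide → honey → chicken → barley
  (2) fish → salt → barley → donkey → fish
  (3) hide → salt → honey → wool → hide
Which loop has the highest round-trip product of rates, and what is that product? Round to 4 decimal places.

1.0237

(1) 1.0286 × 0.41307 × 0.62025 × 3.539 = 0.93265
(2) 0.43899 × 1.3849 × 0.75426 × 1.8643 = 0.85489
(3) 0.67152 × 0.63387 × 3.0409 × 0.79087 = 1.02369
Highest is cycle (3) at 1.0237 (>1, arbitrage).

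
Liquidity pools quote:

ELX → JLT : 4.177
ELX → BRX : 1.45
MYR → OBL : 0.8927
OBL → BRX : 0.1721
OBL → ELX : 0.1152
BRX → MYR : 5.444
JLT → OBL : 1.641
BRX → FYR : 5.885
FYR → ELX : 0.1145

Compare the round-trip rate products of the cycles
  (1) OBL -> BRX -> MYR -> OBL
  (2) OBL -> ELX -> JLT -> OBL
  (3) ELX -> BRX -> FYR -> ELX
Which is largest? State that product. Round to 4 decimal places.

(1) 0.1721 × 5.444 × 0.8927 = 0.83638
(2) 0.1152 × 4.177 × 1.641 = 0.78963
(3) 1.45 × 5.885 × 0.1145 = 0.97706
Highest is cycle (3) at 0.9771 (≤1, no arbitrage).

0.9771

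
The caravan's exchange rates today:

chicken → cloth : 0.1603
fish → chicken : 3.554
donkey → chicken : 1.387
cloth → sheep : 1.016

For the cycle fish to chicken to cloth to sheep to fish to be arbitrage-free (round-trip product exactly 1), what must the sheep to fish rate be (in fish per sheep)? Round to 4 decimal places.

Known legs of the cycle: 3.554 × 0.1603 × 1.016 = 0.5788214992
For no arbitrage the full-cycle product must be 1, so the missing rate is 1 / 0.5788214992 ≈ 1.727648.

1.7276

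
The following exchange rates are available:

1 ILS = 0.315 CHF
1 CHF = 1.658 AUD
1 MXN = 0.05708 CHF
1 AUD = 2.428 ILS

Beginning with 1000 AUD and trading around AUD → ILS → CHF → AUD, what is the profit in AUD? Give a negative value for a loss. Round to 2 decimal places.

268.07

1000 AUD × 2.428 = 2428 ILS
2428 ILS × 0.315 = 764.82 CHF
764.82 CHF × 1.658 = 1268.07156 AUD
Net change: 1268.07156 − 1000 = 268.07156 AUD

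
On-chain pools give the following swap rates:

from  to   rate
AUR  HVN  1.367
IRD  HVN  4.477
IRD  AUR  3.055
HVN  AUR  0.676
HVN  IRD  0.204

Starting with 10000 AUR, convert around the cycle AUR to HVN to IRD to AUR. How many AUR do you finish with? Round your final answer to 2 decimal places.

8519.42

10000 AUR × 1.367 = 13670 HVN
13670 HVN × 0.204 = 2788.68 IRD
2788.68 IRD × 3.055 = 8519.4174 AUR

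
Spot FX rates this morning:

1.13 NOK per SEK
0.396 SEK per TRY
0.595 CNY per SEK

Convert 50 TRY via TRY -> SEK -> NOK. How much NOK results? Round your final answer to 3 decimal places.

22.374

50 TRY × 0.396 = 19.8 SEK
19.8 SEK × 1.13 = 22.374 NOK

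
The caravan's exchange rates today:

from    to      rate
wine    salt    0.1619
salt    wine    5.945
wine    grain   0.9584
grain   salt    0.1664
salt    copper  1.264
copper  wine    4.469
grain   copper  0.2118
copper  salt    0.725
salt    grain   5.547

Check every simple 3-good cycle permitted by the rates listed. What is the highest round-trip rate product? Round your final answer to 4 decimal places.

grain→salt→wine→grain: 0.1664 × 5.945 × 0.9584 = 0.94810
copper→wine→salt→copper: 4.469 × 0.1619 × 1.264 = 0.91454
grain→copper→wine→grain: 0.2118 × 4.469 × 0.9584 = 0.90716
grain→copper→salt→grain: 0.2118 × 0.725 × 5.547 = 0.85177
Maximum is grain→salt→wine→grain at 0.9481; no arbitrage — every cycle loses value.

0.9481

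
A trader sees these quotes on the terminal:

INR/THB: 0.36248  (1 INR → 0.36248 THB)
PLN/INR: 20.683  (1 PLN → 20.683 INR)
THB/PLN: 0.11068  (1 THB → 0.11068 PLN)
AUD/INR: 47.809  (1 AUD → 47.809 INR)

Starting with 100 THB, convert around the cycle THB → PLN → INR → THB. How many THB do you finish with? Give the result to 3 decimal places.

82.979

100 THB × 0.11068 = 11.068 PLN
11.068 PLN × 20.683 = 228.919444 INR
228.919444 INR × 0.36248 = 82.97872006112 THB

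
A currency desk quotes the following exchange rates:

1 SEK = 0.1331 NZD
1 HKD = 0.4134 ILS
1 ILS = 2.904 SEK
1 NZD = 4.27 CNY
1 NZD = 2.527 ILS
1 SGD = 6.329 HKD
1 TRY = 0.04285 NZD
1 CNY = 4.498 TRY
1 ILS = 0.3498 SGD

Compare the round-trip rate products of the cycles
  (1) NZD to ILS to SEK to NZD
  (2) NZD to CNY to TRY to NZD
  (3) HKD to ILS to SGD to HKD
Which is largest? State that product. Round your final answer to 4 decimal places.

0.9767

(1) 2.527 × 2.904 × 0.1331 = 0.97674
(2) 4.27 × 4.498 × 0.04285 = 0.82300
(3) 0.4134 × 0.3498 × 6.329 = 0.91522
Highest is cycle (1) at 0.9767 (≤1, no arbitrage).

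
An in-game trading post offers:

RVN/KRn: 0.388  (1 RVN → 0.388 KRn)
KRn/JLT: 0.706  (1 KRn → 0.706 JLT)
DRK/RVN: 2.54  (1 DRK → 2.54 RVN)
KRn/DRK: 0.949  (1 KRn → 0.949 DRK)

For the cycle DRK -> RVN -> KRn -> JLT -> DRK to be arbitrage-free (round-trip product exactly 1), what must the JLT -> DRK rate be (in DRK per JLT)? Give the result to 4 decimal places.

Known legs of the cycle: 2.54 × 0.388 × 0.706 = 0.69577712
For no arbitrage the full-cycle product must be 1, so the missing rate is 1 / 0.69577712 ≈ 1.437242.

1.4372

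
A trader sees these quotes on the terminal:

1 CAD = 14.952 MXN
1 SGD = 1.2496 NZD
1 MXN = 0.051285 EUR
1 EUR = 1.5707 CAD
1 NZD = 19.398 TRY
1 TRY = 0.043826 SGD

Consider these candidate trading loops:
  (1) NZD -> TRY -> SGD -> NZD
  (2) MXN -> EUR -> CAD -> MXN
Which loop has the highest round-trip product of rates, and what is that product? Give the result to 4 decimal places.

(1) 19.398 × 0.043826 × 1.2496 = 1.06233
(2) 0.051285 × 1.5707 × 14.952 = 1.20443
Highest is cycle (2) at 1.2044 (>1, arbitrage).

1.2044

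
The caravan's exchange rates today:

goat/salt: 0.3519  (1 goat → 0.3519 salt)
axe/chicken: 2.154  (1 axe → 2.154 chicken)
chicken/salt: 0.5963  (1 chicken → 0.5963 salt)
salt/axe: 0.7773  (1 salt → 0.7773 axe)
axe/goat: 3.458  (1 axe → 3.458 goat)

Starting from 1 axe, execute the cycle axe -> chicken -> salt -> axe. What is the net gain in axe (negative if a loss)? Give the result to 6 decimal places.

1 axe × 2.154 = 2.154 chicken
2.154 chicken × 0.5963 = 1.2844302 salt
1.2844302 salt × 0.7773 = 0.99838759446 axe
Net change: 0.99838759446 − 1 = -0.00161240554 axe

-0.001612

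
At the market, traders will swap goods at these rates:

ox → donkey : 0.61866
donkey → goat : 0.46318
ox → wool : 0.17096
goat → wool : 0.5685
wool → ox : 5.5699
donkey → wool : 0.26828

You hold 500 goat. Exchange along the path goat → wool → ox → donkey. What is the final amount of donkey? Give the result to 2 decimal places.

500 goat × 0.5685 = 284.25 wool
284.25 wool × 5.5699 = 1583.244075 ox
1583.244075 ox × 0.61866 = 979.4897794395 donkey

979.49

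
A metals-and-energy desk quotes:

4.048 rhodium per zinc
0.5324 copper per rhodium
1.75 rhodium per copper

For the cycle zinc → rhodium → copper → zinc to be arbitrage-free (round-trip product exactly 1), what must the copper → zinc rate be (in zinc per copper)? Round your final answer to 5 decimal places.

0.46400

Known legs of the cycle: 4.048 × 0.5324 = 2.1551552
For no arbitrage the full-cycle product must be 1, so the missing rate is 1 / 2.1551552 ≈ 0.4640037.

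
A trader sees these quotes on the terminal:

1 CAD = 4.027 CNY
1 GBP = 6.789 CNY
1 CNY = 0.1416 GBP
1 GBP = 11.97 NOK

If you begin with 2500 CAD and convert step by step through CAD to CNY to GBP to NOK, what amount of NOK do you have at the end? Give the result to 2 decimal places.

2500 CAD × 4.027 = 10067.5 CNY
10067.5 CNY × 0.1416 = 1425.558 GBP
1425.558 GBP × 11.97 = 17063.92926 NOK

17063.93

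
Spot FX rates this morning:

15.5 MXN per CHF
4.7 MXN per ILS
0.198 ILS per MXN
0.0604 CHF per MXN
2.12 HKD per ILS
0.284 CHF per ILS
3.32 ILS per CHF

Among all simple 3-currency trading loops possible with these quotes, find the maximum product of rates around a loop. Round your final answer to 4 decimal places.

0.9425

CHF→ILS→MXN→CHF: 3.32 × 4.7 × 0.0604 = 0.94248
CHF→MXN→ILS→CHF: 15.5 × 0.198 × 0.284 = 0.87160
Maximum is CHF→ILS→MXN→CHF at 0.9425; no arbitrage — every cycle loses value.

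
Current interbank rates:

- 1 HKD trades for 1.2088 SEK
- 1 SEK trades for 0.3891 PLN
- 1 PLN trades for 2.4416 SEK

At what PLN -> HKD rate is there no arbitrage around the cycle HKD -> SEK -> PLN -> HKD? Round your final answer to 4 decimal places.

Known legs of the cycle: 1.2088 × 0.3891 = 0.47034408
For no arbitrage the full-cycle product must be 1, so the missing rate is 1 / 0.47034408 ≈ 2.126103.

2.1261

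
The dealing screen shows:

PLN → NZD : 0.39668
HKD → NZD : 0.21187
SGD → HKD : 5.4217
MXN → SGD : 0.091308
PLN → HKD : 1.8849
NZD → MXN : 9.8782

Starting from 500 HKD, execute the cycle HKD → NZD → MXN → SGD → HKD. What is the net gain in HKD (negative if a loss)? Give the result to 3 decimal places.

500 HKD × 0.21187 = 105.935 NZD
105.935 NZD × 9.8782 = 1046.447117 MXN
1046.447117 MXN × 0.091308 = 95.548993359036 SGD
95.548993359036 SGD × 5.4217 = 518.0379772946854812 HKD
Net change: 518.0379772946854812 − 500 = 18.0379772946854812 HKD

18.038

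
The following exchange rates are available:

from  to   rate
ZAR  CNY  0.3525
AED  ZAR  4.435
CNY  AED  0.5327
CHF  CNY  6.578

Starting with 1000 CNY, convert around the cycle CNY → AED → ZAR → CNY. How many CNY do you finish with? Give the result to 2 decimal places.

1000 CNY × 0.5327 = 532.7 AED
532.7 AED × 4.435 = 2362.5245 ZAR
2362.5245 ZAR × 0.3525 = 832.78988625 CNY

832.79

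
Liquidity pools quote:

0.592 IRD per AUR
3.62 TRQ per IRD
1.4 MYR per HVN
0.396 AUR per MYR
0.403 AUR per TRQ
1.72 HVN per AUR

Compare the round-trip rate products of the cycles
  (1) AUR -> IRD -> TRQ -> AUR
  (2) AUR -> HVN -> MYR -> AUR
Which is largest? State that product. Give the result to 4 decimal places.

(1) 0.592 × 3.62 × 0.403 = 0.86365
(2) 1.72 × 1.4 × 0.396 = 0.95357
Highest is cycle (2) at 0.9536 (≤1, no arbitrage).

0.9536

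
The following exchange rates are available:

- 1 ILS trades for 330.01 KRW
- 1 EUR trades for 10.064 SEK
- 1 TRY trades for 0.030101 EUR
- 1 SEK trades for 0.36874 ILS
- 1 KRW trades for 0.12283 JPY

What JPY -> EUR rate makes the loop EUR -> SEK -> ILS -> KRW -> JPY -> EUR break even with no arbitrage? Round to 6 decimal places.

Known legs of the cycle: 10.064 × 0.36874 × 330.01 × 0.12283 = 150.425835178817888
For no arbitrage the full-cycle product must be 1, so the missing rate is 1 / 150.425835178817888 ≈ 0.00664779.

0.006648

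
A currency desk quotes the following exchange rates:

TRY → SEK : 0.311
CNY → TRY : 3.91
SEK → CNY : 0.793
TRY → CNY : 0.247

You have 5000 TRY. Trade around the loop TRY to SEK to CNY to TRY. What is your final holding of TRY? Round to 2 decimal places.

4821.48

5000 TRY × 0.311 = 1555 SEK
1555 SEK × 0.793 = 1233.115 CNY
1233.115 CNY × 3.91 = 4821.47965 TRY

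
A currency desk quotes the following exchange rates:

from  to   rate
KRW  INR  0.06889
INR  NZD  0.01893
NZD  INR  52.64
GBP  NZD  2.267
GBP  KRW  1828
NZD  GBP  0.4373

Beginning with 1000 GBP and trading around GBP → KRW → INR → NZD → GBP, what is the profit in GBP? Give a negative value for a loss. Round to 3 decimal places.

42.467

1000 GBP × 1828 = 1828000 KRW
1828000 KRW × 0.06889 = 125930.92 INR
125930.92 INR × 0.01893 = 2383.8723156 NZD
2383.8723156 NZD × 0.4373 = 1042.46736361188 GBP
Net change: 1042.46736361188 − 1000 = 42.46736361188 GBP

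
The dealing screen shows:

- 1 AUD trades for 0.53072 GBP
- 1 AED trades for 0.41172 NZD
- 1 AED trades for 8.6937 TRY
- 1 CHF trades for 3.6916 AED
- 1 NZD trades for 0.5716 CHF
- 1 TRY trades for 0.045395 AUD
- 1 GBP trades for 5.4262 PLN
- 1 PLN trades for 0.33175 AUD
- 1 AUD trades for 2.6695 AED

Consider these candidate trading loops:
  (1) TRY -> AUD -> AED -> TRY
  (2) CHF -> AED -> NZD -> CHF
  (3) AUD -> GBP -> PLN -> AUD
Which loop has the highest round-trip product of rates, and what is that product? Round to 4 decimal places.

1.0535

(1) 0.045395 × 2.6695 × 8.6937 = 1.05352
(2) 3.6916 × 0.41172 × 0.5716 = 0.86878
(3) 0.53072 × 5.4262 × 0.33175 = 0.95537
Highest is cycle (1) at 1.0535 (>1, arbitrage).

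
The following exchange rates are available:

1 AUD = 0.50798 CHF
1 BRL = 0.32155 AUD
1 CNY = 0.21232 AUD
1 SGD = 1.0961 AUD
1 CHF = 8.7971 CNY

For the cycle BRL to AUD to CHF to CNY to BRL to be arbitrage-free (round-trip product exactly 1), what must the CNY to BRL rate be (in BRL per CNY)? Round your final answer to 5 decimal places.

Known legs of the cycle: 0.32155 × 0.50798 × 8.7971 = 1.4369268383899
For no arbitrage the full-cycle product must be 1, so the missing rate is 1 / 1.4369268383899 ≈ 0.6959297.

0.69593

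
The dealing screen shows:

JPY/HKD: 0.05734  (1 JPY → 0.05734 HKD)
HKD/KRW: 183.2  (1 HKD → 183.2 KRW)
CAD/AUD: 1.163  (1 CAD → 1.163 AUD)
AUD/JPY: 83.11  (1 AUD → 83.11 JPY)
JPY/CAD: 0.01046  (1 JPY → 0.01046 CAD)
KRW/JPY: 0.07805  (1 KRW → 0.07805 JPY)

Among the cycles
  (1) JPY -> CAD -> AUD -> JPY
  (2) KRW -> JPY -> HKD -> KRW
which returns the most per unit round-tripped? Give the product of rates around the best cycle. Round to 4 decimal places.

1.0110

(1) 0.01046 × 1.163 × 83.11 = 1.01103
(2) 0.07805 × 0.05734 × 183.2 = 0.81989
Highest is cycle (1) at 1.0110 (>1, arbitrage).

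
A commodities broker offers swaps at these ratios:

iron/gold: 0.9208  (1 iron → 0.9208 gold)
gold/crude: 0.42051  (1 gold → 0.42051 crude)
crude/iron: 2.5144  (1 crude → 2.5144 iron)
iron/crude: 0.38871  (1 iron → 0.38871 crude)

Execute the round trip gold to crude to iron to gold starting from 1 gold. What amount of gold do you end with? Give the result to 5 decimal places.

0.97359

1 gold × 0.42051 = 0.42051 crude
0.42051 crude × 2.5144 = 1.057330344 iron
1.057330344 iron × 0.9208 = 0.9735897807552 gold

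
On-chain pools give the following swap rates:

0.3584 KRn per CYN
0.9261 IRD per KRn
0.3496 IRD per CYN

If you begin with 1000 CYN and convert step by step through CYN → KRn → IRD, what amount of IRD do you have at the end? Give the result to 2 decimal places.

1000 CYN × 0.3584 = 358.4 KRn
358.4 KRn × 0.9261 = 331.91424 IRD

331.91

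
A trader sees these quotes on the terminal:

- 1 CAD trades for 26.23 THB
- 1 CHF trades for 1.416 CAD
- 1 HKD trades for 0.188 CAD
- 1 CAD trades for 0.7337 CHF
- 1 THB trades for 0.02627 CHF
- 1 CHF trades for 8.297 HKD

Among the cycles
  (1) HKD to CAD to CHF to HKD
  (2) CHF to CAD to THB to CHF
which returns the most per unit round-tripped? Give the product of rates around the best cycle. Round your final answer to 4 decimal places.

1.1445

(1) 0.188 × 0.7337 × 8.297 = 1.14445
(2) 1.416 × 26.23 × 0.02627 = 0.97571
Highest is cycle (1) at 1.1445 (>1, arbitrage).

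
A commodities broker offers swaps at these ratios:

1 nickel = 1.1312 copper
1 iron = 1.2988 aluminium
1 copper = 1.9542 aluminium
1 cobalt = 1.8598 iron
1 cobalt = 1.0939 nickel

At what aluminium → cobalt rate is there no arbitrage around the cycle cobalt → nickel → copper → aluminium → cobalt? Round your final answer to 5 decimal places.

0.41354

Known legs of the cycle: 1.0939 × 1.1312 × 1.9542 = 2.418165538656
For no arbitrage the full-cycle product must be 1, so the missing rate is 1 / 2.418165538656 ≈ 0.4135366.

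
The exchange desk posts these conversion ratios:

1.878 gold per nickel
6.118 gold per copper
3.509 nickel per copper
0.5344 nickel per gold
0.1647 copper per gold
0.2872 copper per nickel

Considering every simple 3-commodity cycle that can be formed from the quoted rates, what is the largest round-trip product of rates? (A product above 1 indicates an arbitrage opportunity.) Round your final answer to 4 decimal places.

nickel→gold→copper→nickel: 1.878 × 0.1647 × 3.509 = 1.08536
nickel→copper→gold→nickel: 0.2872 × 6.118 × 0.5344 = 0.93899
Maximum is nickel→gold→copper→nickel at 1.0854; arbitrage exists.

1.0854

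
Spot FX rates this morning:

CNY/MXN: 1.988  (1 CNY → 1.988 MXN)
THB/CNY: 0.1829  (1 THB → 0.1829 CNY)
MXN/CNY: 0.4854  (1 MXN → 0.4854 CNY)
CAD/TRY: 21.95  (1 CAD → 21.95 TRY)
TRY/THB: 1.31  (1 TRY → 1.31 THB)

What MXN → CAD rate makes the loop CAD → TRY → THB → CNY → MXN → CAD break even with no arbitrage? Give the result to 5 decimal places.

0.09565

Known legs of the cycle: 21.95 × 1.31 × 0.1829 × 1.988 = 10.4552857234
For no arbitrage the full-cycle product must be 1, so the missing rate is 1 / 10.4552857234 ≈ 0.0956454.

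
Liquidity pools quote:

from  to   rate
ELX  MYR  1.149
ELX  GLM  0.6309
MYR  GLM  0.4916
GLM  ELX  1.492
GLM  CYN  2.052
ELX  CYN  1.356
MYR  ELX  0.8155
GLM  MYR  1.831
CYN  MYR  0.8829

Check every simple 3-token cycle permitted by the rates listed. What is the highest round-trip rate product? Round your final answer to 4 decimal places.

0.9763

CYN→MYR→ELX→CYN: 0.8829 × 0.8155 × 1.356 = 0.97633
ELX→GLM→MYR→ELX: 0.6309 × 1.831 × 0.8155 = 0.94205
CYN→MYR→GLM→CYN: 0.8829 × 0.4916 × 2.052 = 0.89064
ELX→MYR→GLM→ELX: 1.149 × 0.4916 × 1.492 = 0.84275
Maximum is CYN→MYR→ELX→CYN at 0.9763; no arbitrage — every cycle loses value.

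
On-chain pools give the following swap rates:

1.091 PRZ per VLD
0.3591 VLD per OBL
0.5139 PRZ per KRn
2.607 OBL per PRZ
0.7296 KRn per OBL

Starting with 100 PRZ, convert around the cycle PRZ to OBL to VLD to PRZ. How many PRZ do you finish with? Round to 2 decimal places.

100 PRZ × 2.607 = 260.7 OBL
260.7 OBL × 0.3591 = 93.61737 VLD
93.61737 VLD × 1.091 = 102.13655067 PRZ

102.14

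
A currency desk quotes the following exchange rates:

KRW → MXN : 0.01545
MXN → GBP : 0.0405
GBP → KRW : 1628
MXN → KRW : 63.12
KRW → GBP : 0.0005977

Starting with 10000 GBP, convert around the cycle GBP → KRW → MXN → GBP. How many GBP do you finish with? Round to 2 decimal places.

10000 GBP × 1628 = 16280000 KRW
16280000 KRW × 0.01545 = 251526 MXN
251526 MXN × 0.0405 = 10186.803 GBP

10186.80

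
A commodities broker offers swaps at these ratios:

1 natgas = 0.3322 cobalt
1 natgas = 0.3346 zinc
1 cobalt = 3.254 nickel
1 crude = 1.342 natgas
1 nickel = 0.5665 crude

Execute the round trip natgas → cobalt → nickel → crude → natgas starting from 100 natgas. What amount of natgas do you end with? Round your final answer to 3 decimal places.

100 natgas × 0.3322 = 33.22 cobalt
33.22 cobalt × 3.254 = 108.09788 nickel
108.09788 nickel × 0.5665 = 61.23744902 crude
61.23744902 crude × 1.342 = 82.18065658484 natgas

82.181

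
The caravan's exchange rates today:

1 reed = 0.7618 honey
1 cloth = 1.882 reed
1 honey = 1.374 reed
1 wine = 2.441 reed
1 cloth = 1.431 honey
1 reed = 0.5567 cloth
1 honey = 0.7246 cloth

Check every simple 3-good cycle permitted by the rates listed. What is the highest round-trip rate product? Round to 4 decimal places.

1.0946

reed→cloth→honey→reed: 0.5567 × 1.431 × 1.374 = 1.09458
reed→honey→cloth→reed: 0.7618 × 0.7246 × 1.882 = 1.03886
Maximum is reed→cloth→honey→reed at 1.0946; arbitrage exists.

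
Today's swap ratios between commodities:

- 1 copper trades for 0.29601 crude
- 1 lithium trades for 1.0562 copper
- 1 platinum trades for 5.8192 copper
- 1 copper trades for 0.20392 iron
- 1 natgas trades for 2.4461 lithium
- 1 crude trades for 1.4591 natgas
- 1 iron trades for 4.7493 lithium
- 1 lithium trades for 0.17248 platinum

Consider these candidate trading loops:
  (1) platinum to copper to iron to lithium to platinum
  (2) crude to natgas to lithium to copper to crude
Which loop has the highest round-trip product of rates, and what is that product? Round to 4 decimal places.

1.1159

(1) 5.8192 × 0.20392 × 4.7493 × 0.17248 = 0.97206
(2) 1.4591 × 2.4461 × 1.0562 × 0.29601 = 1.11587
Highest is cycle (2) at 1.1159 (>1, arbitrage).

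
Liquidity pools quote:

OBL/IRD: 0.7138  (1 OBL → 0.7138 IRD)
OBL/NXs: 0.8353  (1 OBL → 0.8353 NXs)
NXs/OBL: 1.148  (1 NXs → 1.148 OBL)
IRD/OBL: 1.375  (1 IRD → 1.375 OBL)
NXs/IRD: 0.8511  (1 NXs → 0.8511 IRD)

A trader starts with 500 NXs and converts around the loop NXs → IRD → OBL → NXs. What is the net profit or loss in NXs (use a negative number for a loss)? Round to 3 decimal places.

-11.240

500 NXs × 0.8511 = 425.55 IRD
425.55 IRD × 1.375 = 585.13125 OBL
585.13125 OBL × 0.8353 = 488.760133125 NXs
Net change: 488.760133125 − 500 = -11.239866875 NXs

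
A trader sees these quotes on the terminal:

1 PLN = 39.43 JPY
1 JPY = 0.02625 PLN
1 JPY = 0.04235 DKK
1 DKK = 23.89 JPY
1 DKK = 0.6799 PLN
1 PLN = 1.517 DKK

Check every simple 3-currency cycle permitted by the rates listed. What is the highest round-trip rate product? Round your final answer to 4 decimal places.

JPY→DKK→PLN→JPY: 0.04235 × 0.6799 × 39.43 = 1.13534
JPY→PLN→DKK→JPY: 0.02625 × 1.517 × 23.89 = 0.95133
Maximum is JPY→DKK→PLN→JPY at 1.1353; arbitrage exists.

1.1353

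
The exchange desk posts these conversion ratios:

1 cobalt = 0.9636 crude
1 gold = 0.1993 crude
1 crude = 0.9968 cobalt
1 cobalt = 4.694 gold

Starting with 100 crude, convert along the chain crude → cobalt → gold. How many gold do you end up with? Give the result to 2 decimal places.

467.90

100 crude × 0.9968 = 99.68 cobalt
99.68 cobalt × 4.694 = 467.89792 gold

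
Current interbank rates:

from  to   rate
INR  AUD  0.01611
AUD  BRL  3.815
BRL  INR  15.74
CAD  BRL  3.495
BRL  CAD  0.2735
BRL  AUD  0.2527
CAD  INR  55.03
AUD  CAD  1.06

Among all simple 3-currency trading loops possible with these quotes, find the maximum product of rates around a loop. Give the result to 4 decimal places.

0.9674

INR→AUD→BRL→INR: 0.01611 × 3.815 × 15.74 = 0.96737
INR→AUD→CAD→INR: 0.01611 × 1.06 × 55.03 = 0.93973
CAD→BRL→AUD→CAD: 3.495 × 0.2527 × 1.06 = 0.93618
Maximum is INR→AUD→BRL→INR at 0.9674; no arbitrage — every cycle loses value.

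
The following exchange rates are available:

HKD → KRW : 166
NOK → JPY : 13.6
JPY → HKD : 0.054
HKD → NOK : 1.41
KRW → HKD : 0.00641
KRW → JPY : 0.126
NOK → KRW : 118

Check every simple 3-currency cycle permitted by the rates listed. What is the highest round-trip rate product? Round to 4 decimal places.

KRW→JPY→HKD→KRW: 0.126 × 0.054 × 166 = 1.12946
KRW→HKD→NOK→KRW: 0.00641 × 1.41 × 118 = 1.06650
NOK→JPY→HKD→NOK: 13.6 × 0.054 × 1.41 = 1.03550
Maximum is KRW→JPY→HKD→KRW at 1.1295; arbitrage exists.

1.1295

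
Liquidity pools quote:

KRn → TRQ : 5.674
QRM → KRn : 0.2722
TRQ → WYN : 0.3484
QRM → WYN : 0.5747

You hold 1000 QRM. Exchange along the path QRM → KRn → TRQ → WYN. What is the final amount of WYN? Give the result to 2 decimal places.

1000 QRM × 0.2722 = 272.2 KRn
272.2 KRn × 5.674 = 1544.4628 TRQ
1544.4628 TRQ × 0.3484 = 538.09083952 WYN

538.09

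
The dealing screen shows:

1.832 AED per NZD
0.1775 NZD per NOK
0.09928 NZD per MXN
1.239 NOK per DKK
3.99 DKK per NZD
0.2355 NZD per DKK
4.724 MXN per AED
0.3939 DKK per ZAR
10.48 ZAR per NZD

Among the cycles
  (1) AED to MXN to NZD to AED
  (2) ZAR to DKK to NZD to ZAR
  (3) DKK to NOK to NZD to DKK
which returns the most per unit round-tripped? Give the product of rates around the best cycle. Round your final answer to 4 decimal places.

(1) 4.724 × 0.09928 × 1.832 = 0.85921
(2) 0.3939 × 0.2355 × 10.48 = 0.97216
(3) 1.239 × 0.1775 × 3.99 = 0.87749
Highest is cycle (2) at 0.9722 (≤1, no arbitrage).

0.9722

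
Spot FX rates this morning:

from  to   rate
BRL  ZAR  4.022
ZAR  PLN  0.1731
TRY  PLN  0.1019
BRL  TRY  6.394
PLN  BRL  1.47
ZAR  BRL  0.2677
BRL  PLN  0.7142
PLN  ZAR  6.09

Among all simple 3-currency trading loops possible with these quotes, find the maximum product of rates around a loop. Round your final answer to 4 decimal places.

1.1644

ZAR→BRL→PLN→ZAR: 0.2677 × 0.7142 × 6.09 = 1.16436
ZAR→PLN→BRL→ZAR: 0.1731 × 1.47 × 4.022 = 1.02343
BRL→TRY→PLN→BRL: 6.394 × 0.1019 × 1.47 = 0.95778
Maximum is ZAR→BRL→PLN→ZAR at 1.1644; arbitrage exists.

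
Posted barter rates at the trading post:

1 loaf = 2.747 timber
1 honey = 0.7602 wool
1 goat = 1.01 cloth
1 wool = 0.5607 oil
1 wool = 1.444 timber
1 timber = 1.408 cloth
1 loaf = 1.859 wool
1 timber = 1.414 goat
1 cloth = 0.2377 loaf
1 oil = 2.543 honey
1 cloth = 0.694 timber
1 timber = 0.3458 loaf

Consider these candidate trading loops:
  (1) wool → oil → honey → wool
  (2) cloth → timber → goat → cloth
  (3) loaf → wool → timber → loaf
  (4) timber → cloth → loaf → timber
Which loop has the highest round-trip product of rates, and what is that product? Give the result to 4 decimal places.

1.0839

(1) 0.5607 × 2.543 × 0.7602 = 1.08394
(2) 0.694 × 1.414 × 1.01 = 0.99113
(3) 1.859 × 1.444 × 0.3458 = 0.92826
(4) 1.408 × 0.2377 × 2.747 = 0.91937
Highest is cycle (1) at 1.0839 (>1, arbitrage).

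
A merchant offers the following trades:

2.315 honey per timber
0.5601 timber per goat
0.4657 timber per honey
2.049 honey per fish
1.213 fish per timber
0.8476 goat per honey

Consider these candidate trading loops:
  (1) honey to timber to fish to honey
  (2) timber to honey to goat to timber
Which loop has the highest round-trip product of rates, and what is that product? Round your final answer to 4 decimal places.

1.1575

(1) 0.4657 × 1.213 × 2.049 = 1.15747
(2) 2.315 × 0.8476 × 0.5601 = 1.09902
Highest is cycle (1) at 1.1575 (>1, arbitrage).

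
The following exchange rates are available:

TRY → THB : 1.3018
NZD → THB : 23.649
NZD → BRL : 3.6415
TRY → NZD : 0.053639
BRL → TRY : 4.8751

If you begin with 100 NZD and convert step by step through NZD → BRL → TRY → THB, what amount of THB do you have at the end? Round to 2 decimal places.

2311.04

100 NZD × 3.6415 = 364.15 BRL
364.15 BRL × 4.8751 = 1775.267665 TRY
1775.267665 TRY × 1.3018 = 2311.043446297 THB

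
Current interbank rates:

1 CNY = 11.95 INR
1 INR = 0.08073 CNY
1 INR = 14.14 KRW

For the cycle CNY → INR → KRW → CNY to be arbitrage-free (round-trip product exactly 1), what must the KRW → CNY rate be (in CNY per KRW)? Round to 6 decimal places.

0.005918

Known legs of the cycle: 11.95 × 14.14 = 168.973
For no arbitrage the full-cycle product must be 1, so the missing rate is 1 / 168.973 ≈ 0.00591811.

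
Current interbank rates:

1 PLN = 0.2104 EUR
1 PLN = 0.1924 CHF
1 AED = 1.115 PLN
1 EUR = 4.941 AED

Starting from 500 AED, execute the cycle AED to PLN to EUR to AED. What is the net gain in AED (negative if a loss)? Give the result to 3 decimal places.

500 AED × 1.115 = 557.5 PLN
557.5 PLN × 0.2104 = 117.298 EUR
117.298 EUR × 4.941 = 579.569418 AED
Net change: 579.569418 − 500 = 79.569418 AED

79.569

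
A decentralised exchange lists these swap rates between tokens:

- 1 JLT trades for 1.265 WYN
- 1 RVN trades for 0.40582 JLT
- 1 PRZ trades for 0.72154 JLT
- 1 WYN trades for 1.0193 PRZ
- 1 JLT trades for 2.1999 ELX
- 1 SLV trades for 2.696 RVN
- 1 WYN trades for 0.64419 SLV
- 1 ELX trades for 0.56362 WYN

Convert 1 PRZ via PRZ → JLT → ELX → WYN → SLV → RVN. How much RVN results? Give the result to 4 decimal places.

1.5538

1 PRZ × 0.72154 = 0.72154 JLT
0.72154 JLT × 2.1999 = 1.587315846 ELX
1.587315846 ELX × 0.56362 = 0.89464295712252 WYN
0.89464295712252 WYN × 0.64419 = 0.5763200465487561588 SLV
0.5763200465487561588 SLV × 2.696 = 1.5537588454954466041248 RVN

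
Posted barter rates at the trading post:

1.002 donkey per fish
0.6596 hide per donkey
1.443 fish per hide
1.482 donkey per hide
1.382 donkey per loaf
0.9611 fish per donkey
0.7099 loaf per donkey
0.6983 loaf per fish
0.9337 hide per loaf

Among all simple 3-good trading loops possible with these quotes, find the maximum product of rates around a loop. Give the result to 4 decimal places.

hide→donkey→loaf→hide: 1.482 × 0.7099 × 0.9337 = 0.98232
hide→fish→donkey→hide: 1.443 × 1.002 × 0.6596 = 0.95371
hide→fish→loaf→hide: 1.443 × 0.6983 × 0.9337 = 0.94084
donkey→fish→loaf→donkey: 0.9611 × 0.6983 × 1.382 = 0.92751
Maximum is hide→donkey→loaf→hide at 0.9823; no arbitrage — every cycle loses value.

0.9823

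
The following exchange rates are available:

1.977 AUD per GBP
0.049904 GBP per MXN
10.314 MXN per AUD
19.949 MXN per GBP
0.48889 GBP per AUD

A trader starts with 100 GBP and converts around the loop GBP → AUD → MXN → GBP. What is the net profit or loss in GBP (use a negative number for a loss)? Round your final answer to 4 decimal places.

1.7581

100 GBP × 1.977 = 197.7 AUD
197.7 AUD × 10.314 = 2039.0778 MXN
2039.0778 MXN × 0.049904 = 101.7581385312 GBP
Net change: 101.7581385312 − 100 = 1.7581385312 GBP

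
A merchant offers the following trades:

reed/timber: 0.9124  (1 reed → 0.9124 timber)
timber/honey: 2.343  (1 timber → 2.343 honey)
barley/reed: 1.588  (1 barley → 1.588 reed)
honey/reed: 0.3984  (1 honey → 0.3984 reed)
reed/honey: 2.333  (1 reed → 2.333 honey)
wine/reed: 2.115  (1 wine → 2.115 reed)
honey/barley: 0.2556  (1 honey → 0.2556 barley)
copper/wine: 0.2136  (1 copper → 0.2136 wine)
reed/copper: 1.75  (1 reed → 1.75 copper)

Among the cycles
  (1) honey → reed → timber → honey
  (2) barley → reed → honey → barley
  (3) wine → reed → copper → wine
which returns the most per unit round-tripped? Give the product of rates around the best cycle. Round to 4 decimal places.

0.9469

(1) 0.3984 × 0.9124 × 2.343 = 0.85168
(2) 1.588 × 2.333 × 0.2556 = 0.94695
(3) 2.115 × 1.75 × 0.2136 = 0.79059
Highest is cycle (2) at 0.9469 (≤1, no arbitrage).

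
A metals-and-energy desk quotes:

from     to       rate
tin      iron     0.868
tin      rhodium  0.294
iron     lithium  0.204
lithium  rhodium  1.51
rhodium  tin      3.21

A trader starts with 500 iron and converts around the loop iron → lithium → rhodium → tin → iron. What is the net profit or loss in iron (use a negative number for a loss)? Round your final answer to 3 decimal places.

500 iron × 0.204 = 102 lithium
102 lithium × 1.51 = 154.02 rhodium
154.02 rhodium × 3.21 = 494.4042 tin
494.4042 tin × 0.868 = 429.1428456 iron
Net change: 429.1428456 − 500 = -70.8571544 iron

-70.857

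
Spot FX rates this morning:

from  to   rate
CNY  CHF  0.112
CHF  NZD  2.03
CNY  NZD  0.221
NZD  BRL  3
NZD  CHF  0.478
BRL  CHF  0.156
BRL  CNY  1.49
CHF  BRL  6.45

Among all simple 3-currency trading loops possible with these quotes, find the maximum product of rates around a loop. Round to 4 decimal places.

CNY→CHF→BRL→CNY: 0.112 × 6.45 × 1.49 = 1.07638
NZD→BRL→CNY→NZD: 3 × 1.49 × 0.221 = 0.98787
NZD→BRL→CHF→NZD: 3 × 0.156 × 2.03 = 0.95004
Maximum is CNY→CHF→BRL→CNY at 1.0764; arbitrage exists.

1.0764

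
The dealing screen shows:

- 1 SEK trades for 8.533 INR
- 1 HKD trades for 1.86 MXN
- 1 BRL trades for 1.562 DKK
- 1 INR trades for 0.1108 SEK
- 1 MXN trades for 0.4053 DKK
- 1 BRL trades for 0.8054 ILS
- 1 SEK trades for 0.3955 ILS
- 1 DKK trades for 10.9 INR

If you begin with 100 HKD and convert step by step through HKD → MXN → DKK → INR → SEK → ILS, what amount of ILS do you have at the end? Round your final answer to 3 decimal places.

36.008

100 HKD × 1.86 = 186 MXN
186 MXN × 0.4053 = 75.3858 DKK
75.3858 DKK × 10.9 = 821.70522 INR
821.70522 INR × 0.1108 = 91.044938376 SEK
91.044938376 SEK × 0.3955 = 36.008273127708 ILS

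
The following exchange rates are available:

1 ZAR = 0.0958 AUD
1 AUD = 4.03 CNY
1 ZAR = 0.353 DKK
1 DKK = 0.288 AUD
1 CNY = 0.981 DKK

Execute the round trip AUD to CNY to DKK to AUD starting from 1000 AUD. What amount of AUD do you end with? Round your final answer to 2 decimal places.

1000 AUD × 4.03 = 4030 CNY
4030 CNY × 0.981 = 3953.43 DKK
3953.43 DKK × 0.288 = 1138.58784 AUD

1138.59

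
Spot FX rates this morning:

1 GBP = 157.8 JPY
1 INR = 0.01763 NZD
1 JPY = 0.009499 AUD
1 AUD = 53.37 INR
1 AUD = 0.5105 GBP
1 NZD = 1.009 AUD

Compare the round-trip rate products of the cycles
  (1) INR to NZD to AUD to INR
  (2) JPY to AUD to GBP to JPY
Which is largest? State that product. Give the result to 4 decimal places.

0.9494

(1) 0.01763 × 1.009 × 53.37 = 0.94938
(2) 0.009499 × 0.5105 × 157.8 = 0.76521
Highest is cycle (1) at 0.9494 (≤1, no arbitrage).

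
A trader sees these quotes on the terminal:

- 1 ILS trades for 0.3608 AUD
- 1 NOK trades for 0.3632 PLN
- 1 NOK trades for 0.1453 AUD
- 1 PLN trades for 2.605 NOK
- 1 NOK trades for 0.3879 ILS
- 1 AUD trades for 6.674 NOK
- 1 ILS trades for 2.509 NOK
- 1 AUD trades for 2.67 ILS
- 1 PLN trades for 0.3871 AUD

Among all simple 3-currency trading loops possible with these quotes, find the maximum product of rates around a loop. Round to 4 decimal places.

0.9734

NOK→AUD→ILS→NOK: 0.1453 × 2.67 × 2.509 = 0.97337
NOK→PLN→AUD→NOK: 0.3632 × 0.3871 × 6.674 = 0.93833
NOK→ILS→AUD→NOK: 0.3879 × 0.3608 × 6.674 = 0.93406
Maximum is NOK→AUD→ILS→NOK at 0.9734; no arbitrage — every cycle loses value.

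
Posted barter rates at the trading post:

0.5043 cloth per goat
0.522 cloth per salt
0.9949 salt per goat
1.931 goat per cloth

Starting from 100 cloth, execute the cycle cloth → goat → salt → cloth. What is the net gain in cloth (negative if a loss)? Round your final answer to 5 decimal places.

0.28413

100 cloth × 1.931 = 193.1 goat
193.1 goat × 0.9949 = 192.11519 salt
192.11519 salt × 0.522 = 100.28412918 cloth
Net change: 100.28412918 − 100 = 0.28412918 cloth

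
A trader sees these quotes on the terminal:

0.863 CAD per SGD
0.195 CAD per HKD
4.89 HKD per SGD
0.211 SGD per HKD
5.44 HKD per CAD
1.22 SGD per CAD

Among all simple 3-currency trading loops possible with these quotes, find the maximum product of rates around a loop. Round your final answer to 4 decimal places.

CAD→SGD→HKD→CAD: 1.22 × 4.89 × 0.195 = 1.16333
CAD→HKD→SGD→CAD: 5.44 × 0.211 × 0.863 = 0.99059
Maximum is CAD→SGD→HKD→CAD at 1.1633; arbitrage exists.

1.1633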